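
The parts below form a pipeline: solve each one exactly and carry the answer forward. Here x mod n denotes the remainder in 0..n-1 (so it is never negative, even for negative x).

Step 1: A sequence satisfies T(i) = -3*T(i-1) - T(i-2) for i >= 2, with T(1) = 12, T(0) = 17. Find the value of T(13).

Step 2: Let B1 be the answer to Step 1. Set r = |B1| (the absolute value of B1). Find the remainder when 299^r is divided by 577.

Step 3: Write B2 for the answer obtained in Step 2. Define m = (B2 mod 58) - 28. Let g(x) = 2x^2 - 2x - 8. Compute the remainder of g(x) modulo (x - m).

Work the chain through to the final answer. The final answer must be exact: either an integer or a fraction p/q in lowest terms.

Step 1: T(2) = -3*(12) - 1*(17) = -53; iterating: T(2)=-53, T(3)=147, T(4)=-388, T(5)=1017, T(6)=-2663, T(7)=6972, T(8)=-18253, T(9)=47787, T(10)=-125108, T(11)=327537, T(12)=-857503, T(13)=2244972; answer 2244972
Step 2: B1 = 2244972; r = 2244972; squarings mod 577: 299^1=299, 299^2=543, 299^4=2, 299^8=4, 299^16=16, 299^32=256, 299^64=335, 299^128=287, 299^256=435, 299^512=546, 299^1024=384, 299^2048=321, 299^4096=335, 299^8192=287, 299^16384=435, 299^32768=546, 299^65536=384, 299^131072=321, 299^262144=335, 299^524288=287, 299^1048576=435, 299^2097152=546; 299^2244972 = 299^4 * 299^8 * 299^32 * 299^64 * 299^256 * 299^16384 * 299^131072 * 299^2097152 = 569 (mod 577); answer 569
Step 3: B2 = 569; m = 19; remainder = value at the root: 2*(19)^2 - 2*(19)^1 - 8 = (722) + (-38) + (-8) = 676; answer 676

676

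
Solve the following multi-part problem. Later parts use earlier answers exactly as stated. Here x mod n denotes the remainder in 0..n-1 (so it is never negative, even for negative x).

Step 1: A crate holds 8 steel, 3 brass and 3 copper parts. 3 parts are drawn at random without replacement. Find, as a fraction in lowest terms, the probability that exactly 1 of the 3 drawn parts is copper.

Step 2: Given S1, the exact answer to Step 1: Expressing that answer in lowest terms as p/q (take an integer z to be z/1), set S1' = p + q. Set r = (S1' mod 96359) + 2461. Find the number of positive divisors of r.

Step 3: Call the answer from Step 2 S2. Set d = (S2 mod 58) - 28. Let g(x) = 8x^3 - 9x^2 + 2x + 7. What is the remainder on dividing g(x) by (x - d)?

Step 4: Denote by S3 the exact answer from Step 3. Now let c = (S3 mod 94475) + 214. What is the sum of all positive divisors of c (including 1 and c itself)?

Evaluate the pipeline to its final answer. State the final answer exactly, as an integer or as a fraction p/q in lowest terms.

Step 1: total draws C(14,3) = 364; favorable C(3,1)*C(11,2) = 165; P = 165/364; answer 165/364
Step 2: S1 = 165/364; threaded value p + q = 529; r = 2990; 2990 = 2 * 5 * 13 * 23; number of divisors = (1+1) * (1+1) * (1+1) * (1+1) = 16; answer 16
Step 3: S2 = 16; d = -12; remainder = value at the root: 8*(-12)^3 - 9*(-12)^2 + 2*(-12)^1 + 7 = (-13824) + (-1296) + (-24) + (7) = -15137; answer -15137
Step 4: S3 = -15137; c = 79552; 79552 = 2^6 * 11 * 113; sigma = (1 + 2 + 4 + 8 + 16 + 32 + 64) * (1 + 11) * (1 + 113) = 127 * 12 * 114 = 173736; answer 173736

173736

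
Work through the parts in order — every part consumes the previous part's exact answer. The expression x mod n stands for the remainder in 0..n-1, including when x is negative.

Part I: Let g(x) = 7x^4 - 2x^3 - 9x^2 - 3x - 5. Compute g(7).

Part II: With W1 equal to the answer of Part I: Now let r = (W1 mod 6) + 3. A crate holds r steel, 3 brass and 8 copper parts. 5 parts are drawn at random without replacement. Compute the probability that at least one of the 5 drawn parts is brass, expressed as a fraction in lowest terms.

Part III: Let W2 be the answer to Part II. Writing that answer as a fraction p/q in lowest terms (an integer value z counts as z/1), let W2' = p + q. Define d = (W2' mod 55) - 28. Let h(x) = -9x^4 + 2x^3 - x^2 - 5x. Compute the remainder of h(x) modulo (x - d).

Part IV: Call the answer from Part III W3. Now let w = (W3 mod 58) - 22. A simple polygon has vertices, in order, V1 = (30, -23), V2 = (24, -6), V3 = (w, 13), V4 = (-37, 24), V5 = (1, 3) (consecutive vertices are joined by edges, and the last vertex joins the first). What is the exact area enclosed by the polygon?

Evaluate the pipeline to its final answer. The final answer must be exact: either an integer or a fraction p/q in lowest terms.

Part I: 7*(7)^4 - 2*(7)^3 - 9*(7)^2 - 3*(7)^1 - 5 = (16807) + (-686) + (-441) + (-21) + (-5) = 15654; answer 15654
Part II: W1 = 15654; r = 3; total draws C(14,5) = 2002; complement C(11,5) = 462; favorable 2002 - 462 = 1540; P = 10/13; answer 10/13
Part III: W2 = 10/13; threaded value p + q = 23; d = -5; remainder = value at the root: -9*(-5)^4 + 2*(-5)^3 - 1*(-5)^2 - 5*(-5)^1 = (-5625) + (-250) + (-25) + (25) = -5875; answer -5875
Part IV: W3 = -5875; w = 19; cross terms: (30*-6 - 24*-23)=372, (24*13 - 19*-6)=426, (19*24 - -37*13)=937, (-37*3 - 1*24)=-135, (1*-23 - 30*3)=-113; twice the area = |1487| = 1487; area = 1487/2; answer 1487/2

1487/2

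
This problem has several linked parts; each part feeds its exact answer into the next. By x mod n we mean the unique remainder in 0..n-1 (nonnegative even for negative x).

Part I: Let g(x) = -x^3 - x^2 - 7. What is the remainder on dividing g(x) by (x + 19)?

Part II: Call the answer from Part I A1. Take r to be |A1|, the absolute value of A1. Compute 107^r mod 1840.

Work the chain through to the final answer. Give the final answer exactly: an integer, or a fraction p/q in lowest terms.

1763

Part I: remainder = value at the root: -1*(-19)^3 - 1*(-19)^2 - 7 = (6859) + (-361) + (-7) = 6491; answer 6491
Part II: A1 = 6491; r = 6491; squarings mod 1840: 107^1=107, 107^2=409, 107^4=1681, 107^8=1361, 107^16=1281, 107^32=1521, 107^64=561, 107^128=81, 107^256=1041, 107^512=1761, 107^1024=721, 107^2048=961, 107^4096=1681; 107^6491 = 107^1 * 107^2 * 107^8 * 107^16 * 107^64 * 107^256 * 107^2048 * 107^4096 = 1763 (mod 1840); answer 1763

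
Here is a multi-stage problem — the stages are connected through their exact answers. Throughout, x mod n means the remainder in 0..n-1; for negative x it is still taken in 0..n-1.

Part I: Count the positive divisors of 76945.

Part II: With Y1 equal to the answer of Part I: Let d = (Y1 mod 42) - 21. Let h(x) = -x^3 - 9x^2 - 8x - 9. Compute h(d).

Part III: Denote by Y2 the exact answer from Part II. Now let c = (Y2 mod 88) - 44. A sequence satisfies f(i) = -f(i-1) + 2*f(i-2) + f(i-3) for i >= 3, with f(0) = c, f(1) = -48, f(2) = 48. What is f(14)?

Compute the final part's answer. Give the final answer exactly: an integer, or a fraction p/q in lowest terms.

Part I: 76945 = 5 * 11 * 1399; number of divisors = (1+1) * (1+1) * (1+1) = 8; answer 8
Part II: Y1 = 8; d = -13; -1*(-13)^3 - 9*(-13)^2 - 8*(-13)^1 - 9 = (2197) + (-1521) + (104) + (-9) = 771; answer 771
Part III: Y2 = 771; c = 23; f(3) = -1*(48) + 2*(-48) + 1*(23) = -121; iterating: f(3)=-121, f(4)=169, f(5)=-363, f(6)=580, f(7)=-1137, f(8)=1934, f(9)=-3628, f(10)=6359, f(11)=-11681, f(12)=20771, f(13)=-37774, f(14)=67635; answer 67635

67635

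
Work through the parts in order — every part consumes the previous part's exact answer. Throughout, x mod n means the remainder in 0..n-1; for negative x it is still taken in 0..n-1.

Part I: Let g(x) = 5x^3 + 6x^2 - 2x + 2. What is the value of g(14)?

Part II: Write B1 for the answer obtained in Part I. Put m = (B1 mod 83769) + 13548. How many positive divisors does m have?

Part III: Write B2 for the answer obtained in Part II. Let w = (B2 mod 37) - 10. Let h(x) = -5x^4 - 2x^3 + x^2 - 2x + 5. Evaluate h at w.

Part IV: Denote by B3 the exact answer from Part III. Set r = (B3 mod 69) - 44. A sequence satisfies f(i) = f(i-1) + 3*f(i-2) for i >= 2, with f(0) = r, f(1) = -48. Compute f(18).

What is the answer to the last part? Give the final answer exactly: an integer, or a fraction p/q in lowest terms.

Part I: 5*(14)^3 + 6*(14)^2 - 2*(14)^1 + 2 = (13720) + (1176) + (-28) + (2) = 14870; answer 14870
Part II: B1 = 14870; m = 28418; 28418 = 2 * 13 * 1093; number of divisors = (1+1) * (1+1) * (1+1) = 8; answer 8
Part III: B2 = 8; w = -2; -5*(-2)^4 - 2*(-2)^3 + 1*(-2)^2 - 2*(-2)^1 + 5 = (-80) + (16) + (4) + (4) + (5) = -51; answer -51
Part IV: B3 = -51; r = -26; f(2) = 1*(-48) + 3*(-26) = -126; iterating: f(2)=-126, f(3)=-270, f(4)=-648, f(5)=-1458, f(6)=-3402, f(7)=-7776, f(8)=-17982, f(9)=-41310, f(10)=-95256, f(11)=-219186, f(12)=-504954, f(13)=-1162512, f(14)=-2677374, f(15)=-6164910, f(16)=-14197032, f(17)=-32691762, f(18)=-75282858; answer -75282858

-75282858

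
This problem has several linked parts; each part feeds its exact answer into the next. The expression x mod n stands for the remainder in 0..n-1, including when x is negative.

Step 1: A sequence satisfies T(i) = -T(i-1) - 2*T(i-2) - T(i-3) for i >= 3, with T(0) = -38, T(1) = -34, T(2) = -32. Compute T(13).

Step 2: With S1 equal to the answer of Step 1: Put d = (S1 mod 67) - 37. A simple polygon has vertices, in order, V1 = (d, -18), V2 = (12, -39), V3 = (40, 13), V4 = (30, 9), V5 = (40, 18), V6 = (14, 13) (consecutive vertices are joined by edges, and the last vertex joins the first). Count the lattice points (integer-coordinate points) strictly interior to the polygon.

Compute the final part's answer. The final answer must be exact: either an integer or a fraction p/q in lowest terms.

1877

Step 1: T(3) = -1*(-32) - 2*(-34) - 1*(-38) = 138; iterating: T(3)=138, T(4)=-40, T(5)=-204, T(6)=146, T(7)=302, T(8)=-390, T(9)=-360, T(10)=838, T(11)=272, T(12)=-1588, T(13)=206; answer 206
Step 2: S1 = 206; d = -32; cross terms: (-32*-39 - 12*-18)=1464, (12*13 - 40*-39)=1716, (40*9 - 30*13)=-30, (30*18 - 40*9)=180, (40*13 - 14*18)=268, (14*-18 - -32*13)=164; twice the area = |3762| = 3762; area = 1881; boundary points = 1 + 4 + 2 + 1 + 1 + 1 = 10; strictly interior points = area - boundary/2 + 1 = 1877; answer 1877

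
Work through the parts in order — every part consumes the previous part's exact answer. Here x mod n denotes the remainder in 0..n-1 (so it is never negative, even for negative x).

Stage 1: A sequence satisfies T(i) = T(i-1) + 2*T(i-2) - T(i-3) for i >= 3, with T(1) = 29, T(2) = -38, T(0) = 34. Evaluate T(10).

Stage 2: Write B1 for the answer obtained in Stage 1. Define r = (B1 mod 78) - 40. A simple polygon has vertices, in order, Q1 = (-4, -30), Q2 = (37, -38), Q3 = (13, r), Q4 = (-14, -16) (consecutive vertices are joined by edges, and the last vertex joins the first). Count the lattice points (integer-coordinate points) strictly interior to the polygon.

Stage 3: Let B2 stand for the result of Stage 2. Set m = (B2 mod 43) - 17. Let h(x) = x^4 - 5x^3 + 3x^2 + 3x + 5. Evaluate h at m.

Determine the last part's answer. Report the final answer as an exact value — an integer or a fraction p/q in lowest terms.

67

Stage 1: T(3) = 1*(-38) + 2*(29) - 1*(34) = -14; iterating: T(3)=-14, T(4)=-119, T(5)=-109, T(6)=-333, T(7)=-432, T(8)=-989, T(9)=-1520, T(10)=-3066; answer -3066
Stage 2: B1 = -3066; r = 14; cross terms: (-4*-38 - 37*-30)=1262, (37*14 - 13*-38)=1012, (13*-16 - -14*14)=-12, (-14*-30 - -4*-16)=356; twice the area = |2618| = 2618; area = 1309; boundary points = 1 + 4 + 3 + 2 = 10; strictly interior points = area - boundary/2 + 1 = 1305; answer 1305
Stage 3: B2 = 1305; m = -2; 1*(-2)^4 - 5*(-2)^3 + 3*(-2)^2 + 3*(-2)^1 + 5 = (16) + (40) + (12) + (-6) + (5) = 67; answer 67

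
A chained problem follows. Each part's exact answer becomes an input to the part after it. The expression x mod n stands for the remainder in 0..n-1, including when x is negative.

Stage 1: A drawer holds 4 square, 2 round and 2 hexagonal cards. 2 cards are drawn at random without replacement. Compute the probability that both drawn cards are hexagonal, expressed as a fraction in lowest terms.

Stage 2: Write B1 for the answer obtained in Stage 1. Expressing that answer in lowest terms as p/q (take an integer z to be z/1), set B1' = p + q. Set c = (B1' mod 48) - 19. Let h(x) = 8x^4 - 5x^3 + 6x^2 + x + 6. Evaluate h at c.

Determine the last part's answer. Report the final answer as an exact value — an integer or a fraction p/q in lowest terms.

Stage 1: total draws C(8,2) = 28; favorable C(2,2) = 1; P = 1/28; answer 1/28
Stage 2: B1 = 1/28; threaded value p + q = 29; c = 10; 8*(10)^4 - 5*(10)^3 + 6*(10)^2 + 1*(10)^1 + 6 = (80000) + (-5000) + (600) + (10) + (6) = 75616; answer 75616

75616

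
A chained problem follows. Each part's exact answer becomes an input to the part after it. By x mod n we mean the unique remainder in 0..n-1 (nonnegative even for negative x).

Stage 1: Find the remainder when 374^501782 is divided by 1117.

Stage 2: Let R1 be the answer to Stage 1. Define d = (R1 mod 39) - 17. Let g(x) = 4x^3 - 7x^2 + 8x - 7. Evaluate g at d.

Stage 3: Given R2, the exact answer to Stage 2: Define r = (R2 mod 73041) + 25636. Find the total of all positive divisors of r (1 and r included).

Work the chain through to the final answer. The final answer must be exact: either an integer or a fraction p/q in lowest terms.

Stage 1: squarings mod 1117: 374^1=374, 374^2=251, 374^4=449, 374^8=541, 374^16=27, 374^32=729, 374^64=866, 374^128=449, 374^256=541, 374^512=27, 374^1024=729, 374^2048=866, 374^4096=449, 374^8192=541, 374^16384=27, 374^32768=729, 374^65536=866, 374^131072=449, 374^262144=541; 374^501782 = 374^2 * 374^4 * 374^16 * 374^2048 * 374^8192 * 374^32768 * 374^65536 * 374^131072 * 374^262144 = 1090 (mod 1117); answer 1090
Stage 2: R1 = 1090; d = 20; 4*(20)^3 - 7*(20)^2 + 8*(20)^1 - 7 = (32000) + (-2800) + (160) + (-7) = 29353; answer 29353
Stage 3: R2 = 29353; r = 54989; 54989 = 11 * 4999; sigma = (1 + 11) * (1 + 4999) = 12 * 5000 = 60000; answer 60000

60000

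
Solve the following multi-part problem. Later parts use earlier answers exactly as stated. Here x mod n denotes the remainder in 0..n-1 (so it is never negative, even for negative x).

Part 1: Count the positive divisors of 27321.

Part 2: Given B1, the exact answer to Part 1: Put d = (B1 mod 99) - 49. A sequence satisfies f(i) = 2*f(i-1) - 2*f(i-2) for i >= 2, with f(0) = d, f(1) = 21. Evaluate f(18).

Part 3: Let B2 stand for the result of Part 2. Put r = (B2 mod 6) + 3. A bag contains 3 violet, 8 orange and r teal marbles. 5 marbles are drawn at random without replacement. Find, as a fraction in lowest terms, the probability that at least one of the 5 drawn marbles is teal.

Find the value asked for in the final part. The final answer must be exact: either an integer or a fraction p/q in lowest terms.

193/204

Part 1: 27321 = 3 * 7 * 1301; number of divisors = (1+1) * (1+1) * (1+1) = 8; answer 8
Part 2: B1 = 8; d = -41; f(2) = 2*(21) - 2*(-41) = 124; iterating: f(2)=124, f(3)=206, f(4)=164, f(5)=-84, f(6)=-496, f(7)=-824, f(8)=-656, f(9)=336, f(10)=1984, f(11)=3296, f(12)=2624, f(13)=-1344, f(14)=-7936, f(15)=-13184, f(16)=-10496, f(17)=5376, f(18)=31744; answer 31744
Part 3: B2 = 31744; r = 7; total draws C(18,5) = 8568; complement C(11,5) = 462; favorable 8568 - 462 = 8106; P = 193/204; answer 193/204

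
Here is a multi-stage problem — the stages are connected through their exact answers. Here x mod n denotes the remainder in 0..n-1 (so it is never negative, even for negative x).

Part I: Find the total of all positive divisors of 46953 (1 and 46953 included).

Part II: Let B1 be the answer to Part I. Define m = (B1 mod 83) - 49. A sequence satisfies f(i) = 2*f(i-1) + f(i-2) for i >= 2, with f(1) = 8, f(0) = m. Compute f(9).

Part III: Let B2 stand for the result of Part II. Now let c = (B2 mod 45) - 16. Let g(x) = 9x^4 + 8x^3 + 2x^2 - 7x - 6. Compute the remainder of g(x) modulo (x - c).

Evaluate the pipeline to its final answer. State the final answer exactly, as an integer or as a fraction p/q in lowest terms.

324276

Part I: 46953 = 3^3 * 37 * 47; sigma = (1 + 3 + 9 + 27) * (1 + 37) * (1 + 47) = 40 * 38 * 48 = 72960; answer 72960
Part II: B1 = 72960; m = -46; f(2) = 2*(8) + 1*(-46) = -30; iterating: f(2)=-30, f(3)=-52, f(4)=-134, f(5)=-320, f(6)=-774, f(7)=-1868, f(8)=-4510, f(9)=-10888; answer -10888
Part III: B2 = -10888; c = -14; remainder = value at the root: 9*(-14)^4 + 8*(-14)^3 + 2*(-14)^2 - 7*(-14)^1 - 6 = (345744) + (-21952) + (392) + (98) + (-6) = 324276; answer 324276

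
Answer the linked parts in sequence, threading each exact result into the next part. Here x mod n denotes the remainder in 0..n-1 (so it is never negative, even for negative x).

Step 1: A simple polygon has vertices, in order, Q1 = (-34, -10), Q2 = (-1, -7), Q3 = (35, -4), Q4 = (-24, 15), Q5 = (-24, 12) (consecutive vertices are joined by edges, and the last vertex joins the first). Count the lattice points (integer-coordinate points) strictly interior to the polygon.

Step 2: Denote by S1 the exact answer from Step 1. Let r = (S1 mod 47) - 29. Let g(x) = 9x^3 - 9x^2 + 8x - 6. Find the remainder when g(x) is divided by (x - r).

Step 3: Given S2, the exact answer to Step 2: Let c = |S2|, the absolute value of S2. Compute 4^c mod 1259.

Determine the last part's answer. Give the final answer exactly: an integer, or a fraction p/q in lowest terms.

143

Step 1: cross terms: (-34*-7 - -1*-10)=228, (-1*-4 - 35*-7)=249, (35*15 - -24*-4)=429, (-24*12 - -24*15)=72, (-24*-10 - -34*12)=648; twice the area = |1626| = 1626; area = 813; boundary points = 3 + 3 + 1 + 3 + 2 = 12; strictly interior points = area - boundary/2 + 1 = 808; answer 808
Step 2: S1 = 808; r = -20; remainder = value at the root: 9*(-20)^3 - 9*(-20)^2 + 8*(-20)^1 - 6 = (-72000) + (-3600) + (-160) + (-6) = -75766; answer -75766
Step 3: S2 = -75766; c = 75766; squarings mod 1259: 4^1=4, 4^2=16, 4^4=256, 4^8=68, 4^16=847, 4^32=1038, 4^64=999, 4^128=873, 4^256=434, 4^512=765, 4^1024=1049, 4^2048=35, 4^4096=1225, 4^8192=1156, 4^16384=537, 4^32768=58, 4^65536=846; 4^75766 = 4^2 * 4^4 * 4^16 * 4^32 * 4^64 * 4^128 * 4^256 * 4^512 * 4^1024 * 4^8192 * 4^65536 = 143 (mod 1259); answer 143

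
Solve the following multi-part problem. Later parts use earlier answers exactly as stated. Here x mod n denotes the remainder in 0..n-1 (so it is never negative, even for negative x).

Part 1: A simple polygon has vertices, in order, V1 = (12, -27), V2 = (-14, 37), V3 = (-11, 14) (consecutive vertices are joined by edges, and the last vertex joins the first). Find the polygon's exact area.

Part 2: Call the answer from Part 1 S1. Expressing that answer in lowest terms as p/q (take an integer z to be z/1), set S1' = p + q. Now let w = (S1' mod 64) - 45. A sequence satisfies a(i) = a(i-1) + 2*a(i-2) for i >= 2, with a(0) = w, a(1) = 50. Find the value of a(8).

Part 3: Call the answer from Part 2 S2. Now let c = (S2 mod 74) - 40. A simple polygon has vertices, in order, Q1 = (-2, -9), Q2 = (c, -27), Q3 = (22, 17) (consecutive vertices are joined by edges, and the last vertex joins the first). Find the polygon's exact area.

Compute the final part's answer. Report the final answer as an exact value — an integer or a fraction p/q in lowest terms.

Part 1: cross terms: (12*37 - -14*-27)=66, (-14*14 - -11*37)=211, (-11*-27 - 12*14)=129; twice the area = |406| = 406; area = 203; answer 203
Part 2: S1 = 203; threaded value p + q = 204; w = -33; a(2) = 1*(50) + 2*(-33) = -16; iterating: a(2)=-16, a(3)=84, a(4)=52, a(5)=220, a(6)=324, a(7)=764, a(8)=1412; answer 1412
Part 3: S2 = 1412; c = -34; cross terms: (-2*-27 - -34*-9)=-252, (-34*17 - 22*-27)=16, (22*-9 - -2*17)=-164; twice the area = |-400| = 400; area = 200; answer 200

200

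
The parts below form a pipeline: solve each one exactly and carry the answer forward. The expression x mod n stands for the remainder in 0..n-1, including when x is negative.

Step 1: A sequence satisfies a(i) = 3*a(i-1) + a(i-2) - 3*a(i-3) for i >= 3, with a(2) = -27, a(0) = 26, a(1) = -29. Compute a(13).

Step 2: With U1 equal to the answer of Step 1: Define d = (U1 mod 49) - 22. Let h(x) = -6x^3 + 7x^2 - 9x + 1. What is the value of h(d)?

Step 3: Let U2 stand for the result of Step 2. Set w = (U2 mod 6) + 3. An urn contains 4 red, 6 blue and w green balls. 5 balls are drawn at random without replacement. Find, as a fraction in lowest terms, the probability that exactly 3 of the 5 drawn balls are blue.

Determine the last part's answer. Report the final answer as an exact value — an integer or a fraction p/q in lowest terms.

Step 1: a(3) = 3*(-27) + 1*(-29) - 3*(26) = -188; iterating: a(3)=-188, a(4)=-504, a(5)=-1619, a(6)=-4797, a(7)=-14498, a(8)=-43434, a(9)=-130409, a(10)=-391167, a(11)=-1173608, a(12)=-3520764, a(13)=-10562399; answer -10562399
Step 2: U1 = -10562399; d = 19; -6*(19)^3 + 7*(19)^2 - 9*(19)^1 + 1 = (-41154) + (2527) + (-171) + (1) = -38797; answer -38797
Step 3: U2 = -38797; w = 8; total draws C(18,5) = 8568; favorable C(6,3)*C(12,2) = 1320; P = 55/357; answer 55/357

55/357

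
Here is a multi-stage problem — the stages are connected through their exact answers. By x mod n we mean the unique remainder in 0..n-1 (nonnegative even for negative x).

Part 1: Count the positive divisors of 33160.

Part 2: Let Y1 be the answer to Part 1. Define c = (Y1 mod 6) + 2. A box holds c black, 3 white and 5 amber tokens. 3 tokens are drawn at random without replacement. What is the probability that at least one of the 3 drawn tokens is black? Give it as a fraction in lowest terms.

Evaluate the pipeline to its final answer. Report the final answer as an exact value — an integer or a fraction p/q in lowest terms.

Part 1: 33160 = 2^3 * 5 * 829; number of divisors = (3+1) * (1+1) * (1+1) = 16; answer 16
Part 2: Y1 = 16; c = 6; total draws C(14,3) = 364; complement C(8,3) = 56; favorable 364 - 56 = 308; P = 11/13; answer 11/13

11/13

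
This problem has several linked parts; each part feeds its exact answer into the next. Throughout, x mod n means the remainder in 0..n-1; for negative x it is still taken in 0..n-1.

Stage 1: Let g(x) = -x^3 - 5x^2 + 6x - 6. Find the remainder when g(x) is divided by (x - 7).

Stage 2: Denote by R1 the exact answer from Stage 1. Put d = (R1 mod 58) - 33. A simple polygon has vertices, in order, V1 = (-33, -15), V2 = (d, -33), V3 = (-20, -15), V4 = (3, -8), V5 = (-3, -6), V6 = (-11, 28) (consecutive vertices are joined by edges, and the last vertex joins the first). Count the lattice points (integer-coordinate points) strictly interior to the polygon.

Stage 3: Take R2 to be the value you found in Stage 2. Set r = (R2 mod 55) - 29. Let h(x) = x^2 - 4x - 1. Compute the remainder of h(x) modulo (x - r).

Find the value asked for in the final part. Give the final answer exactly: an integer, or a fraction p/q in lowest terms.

220

Stage 1: remainder = value at the root: -1*(7)^3 - 5*(7)^2 + 6*(7)^1 - 6 = (-343) + (-245) + (42) + (-6) = -552; answer -552
Stage 2: R1 = -552; d = -5; cross terms: (-33*-33 - -5*-15)=1014, (-5*-15 - -20*-33)=-585, (-20*-8 - 3*-15)=205, (3*-6 - -3*-8)=-42, (-3*28 - -11*-6)=-150, (-11*-15 - -33*28)=1089; twice the area = |1531| = 1531; area = 1531/2; boundary points = 2 + 3 + 1 + 2 + 2 + 1 = 11; strictly interior points = area - boundary/2 + 1 = 761; answer 761
Stage 3: R2 = 761; r = 17; remainder = value at the root: 1*(17)^2 - 4*(17)^1 - 1 = (289) + (-68) + (-1) = 220; answer 220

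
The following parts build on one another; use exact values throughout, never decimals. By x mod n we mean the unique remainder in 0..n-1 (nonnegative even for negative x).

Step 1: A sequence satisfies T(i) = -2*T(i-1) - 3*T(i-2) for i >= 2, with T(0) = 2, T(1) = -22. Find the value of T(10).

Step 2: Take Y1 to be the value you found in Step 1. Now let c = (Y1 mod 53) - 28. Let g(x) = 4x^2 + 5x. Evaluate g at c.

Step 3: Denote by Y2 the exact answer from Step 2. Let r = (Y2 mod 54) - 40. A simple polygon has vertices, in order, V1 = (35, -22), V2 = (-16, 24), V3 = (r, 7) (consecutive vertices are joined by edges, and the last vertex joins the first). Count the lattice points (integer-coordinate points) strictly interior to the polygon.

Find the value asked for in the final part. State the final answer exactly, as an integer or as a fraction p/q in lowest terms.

295

Step 1: T(2) = -2*(-22) - 3*(2) = 38; iterating: T(2)=38, T(3)=-10, T(4)=-94, T(5)=218, T(6)=-154, T(7)=-346, T(8)=1154, T(9)=-1270, T(10)=-922; answer -922
Step 2: Y1 = -922; c = 4; 4*(4)^2 + 5*(4)^1 = (64) + (20) = 84; answer 84
Step 3: Y2 = 84; r = -10; cross terms: (35*24 - -16*-22)=488, (-16*7 - -10*24)=128, (-10*-22 - 35*7)=-25; twice the area = |591| = 591; area = 591/2; boundary points = 1 + 1 + 1 = 3; strictly interior points = area - boundary/2 + 1 = 295; answer 295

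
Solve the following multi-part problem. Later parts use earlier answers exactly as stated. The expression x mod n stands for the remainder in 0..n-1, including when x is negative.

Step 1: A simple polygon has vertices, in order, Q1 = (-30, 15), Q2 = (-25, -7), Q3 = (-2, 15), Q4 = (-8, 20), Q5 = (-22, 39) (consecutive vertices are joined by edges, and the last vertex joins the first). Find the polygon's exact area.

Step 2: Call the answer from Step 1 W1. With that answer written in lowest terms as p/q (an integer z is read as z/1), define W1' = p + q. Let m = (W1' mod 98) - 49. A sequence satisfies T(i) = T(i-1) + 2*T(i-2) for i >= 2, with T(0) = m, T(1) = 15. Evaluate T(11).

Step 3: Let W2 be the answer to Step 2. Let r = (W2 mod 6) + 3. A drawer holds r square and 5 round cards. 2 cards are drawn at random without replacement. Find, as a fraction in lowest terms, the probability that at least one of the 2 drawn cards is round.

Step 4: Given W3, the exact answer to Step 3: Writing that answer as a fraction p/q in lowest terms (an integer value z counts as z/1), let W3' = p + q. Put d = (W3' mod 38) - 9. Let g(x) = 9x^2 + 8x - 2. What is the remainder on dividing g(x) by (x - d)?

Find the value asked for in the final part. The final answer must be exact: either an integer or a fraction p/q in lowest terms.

Step 1: cross terms: (-30*-7 - -25*15)=585, (-25*15 - -2*-7)=-389, (-2*20 - -8*15)=80, (-8*39 - -22*20)=128, (-22*15 - -30*39)=840; twice the area = |1244| = 1244; area = 622; answer 622
Step 2: W1 = 622; threaded value p + q = 623; m = -14; T(2) = 1*(15) + 2*(-14) = -13; iterating: T(2)=-13, T(3)=17, T(4)=-9, T(5)=25, T(6)=7, T(7)=57, T(8)=71, T(9)=185, T(10)=327, T(11)=697; answer 697
Step 3: W2 = 697; r = 4; total draws C(9,2) = 36; complement C(4,2) = 6; favorable 36 - 6 = 30; P = 5/6; answer 5/6
Step 4: W3 = 5/6; threaded value p + q = 11; d = 2; remainder = value at the root: 9*(2)^2 + 8*(2)^1 - 2 = (36) + (16) + (-2) = 50; answer 50

50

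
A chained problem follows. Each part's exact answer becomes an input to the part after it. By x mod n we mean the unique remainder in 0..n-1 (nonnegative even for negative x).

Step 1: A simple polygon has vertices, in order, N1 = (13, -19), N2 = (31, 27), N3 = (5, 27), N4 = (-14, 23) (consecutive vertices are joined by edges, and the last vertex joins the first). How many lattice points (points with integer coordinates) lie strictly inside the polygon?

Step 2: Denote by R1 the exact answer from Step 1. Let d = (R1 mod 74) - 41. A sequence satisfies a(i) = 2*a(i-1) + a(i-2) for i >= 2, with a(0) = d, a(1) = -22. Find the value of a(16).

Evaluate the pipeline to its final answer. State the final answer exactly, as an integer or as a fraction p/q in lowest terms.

Step 1: cross terms: (13*27 - 31*-19)=940, (31*27 - 5*27)=702, (5*23 - -14*27)=493, (-14*-19 - 13*23)=-33; twice the area = |2102| = 2102; area = 1051; boundary points = 2 + 26 + 1 + 3 = 32; strictly interior points = area - boundary/2 + 1 = 1036; answer 1036
Step 2: R1 = 1036; d = -41; a(2) = 2*(-22) + 1*(-41) = -85; iterating: a(2)=-85, a(3)=-192, a(4)=-469, a(5)=-1130, a(6)=-2729, a(7)=-6588, a(8)=-15905, a(9)=-38398, a(10)=-92701, a(11)=-223800, a(12)=-540301, a(13)=-1304402, a(14)=-3149105, a(15)=-7602612, a(16)=-18354329; answer -18354329

-18354329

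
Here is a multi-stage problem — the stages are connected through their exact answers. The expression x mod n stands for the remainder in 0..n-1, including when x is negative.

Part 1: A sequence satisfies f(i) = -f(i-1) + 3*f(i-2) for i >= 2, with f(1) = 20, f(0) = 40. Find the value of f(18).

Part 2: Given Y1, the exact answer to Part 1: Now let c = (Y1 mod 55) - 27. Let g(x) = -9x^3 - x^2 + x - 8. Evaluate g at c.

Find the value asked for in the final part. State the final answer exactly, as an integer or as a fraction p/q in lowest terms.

15388

Part 1: f(2) = -1*(20) + 3*(40) = 100; iterating: f(2)=100, f(3)=-40, f(4)=340, f(5)=-460, f(6)=1480, f(7)=-2860, f(8)=7300, f(9)=-15880, f(10)=37780, f(11)=-85420, f(12)=198760, f(13)=-455020, f(14)=1051300, f(15)=-2416360, f(16)=5570260, f(17)=-12819340, f(18)=29530120; answer 29530120
Part 2: Y1 = 29530120; c = -12; -9*(-12)^3 - 1*(-12)^2 + 1*(-12)^1 - 8 = (15552) + (-144) + (-12) + (-8) = 15388; answer 15388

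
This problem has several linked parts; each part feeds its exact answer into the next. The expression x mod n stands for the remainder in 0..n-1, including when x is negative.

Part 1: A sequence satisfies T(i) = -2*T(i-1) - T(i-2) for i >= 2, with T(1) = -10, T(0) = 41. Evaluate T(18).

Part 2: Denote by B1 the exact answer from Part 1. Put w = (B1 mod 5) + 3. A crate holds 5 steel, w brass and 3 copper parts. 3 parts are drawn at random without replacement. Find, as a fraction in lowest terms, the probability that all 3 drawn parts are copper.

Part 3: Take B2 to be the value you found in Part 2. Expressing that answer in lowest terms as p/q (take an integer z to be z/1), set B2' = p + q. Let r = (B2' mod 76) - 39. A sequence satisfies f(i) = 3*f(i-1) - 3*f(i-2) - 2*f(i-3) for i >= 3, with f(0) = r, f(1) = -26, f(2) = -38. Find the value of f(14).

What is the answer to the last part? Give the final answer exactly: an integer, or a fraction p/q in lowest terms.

-143582

Part 1: T(2) = -2*(-10) - 1*(41) = -21; iterating: T(2)=-21, T(3)=52, T(4)=-83, T(5)=114, T(6)=-145, T(7)=176, T(8)=-207, T(9)=238, T(10)=-269, T(11)=300, T(12)=-331, T(13)=362, T(14)=-393, T(15)=424, T(16)=-455, T(17)=486, T(18)=-517; answer -517
Part 2: B1 = -517; w = 6; total draws C(14,3) = 364; favorable C(3,3) = 1; P = 1/364; answer 1/364
Part 3: B2 = 1/364; threaded value p + q = 365; r = 22; f(3) = 3*(-38) - 3*(-26) - 2*(22) = -80; iterating: f(3)=-80, f(4)=-74, f(5)=94, f(6)=664, f(7)=1858, f(8)=3394, f(9)=3280, f(10)=-4058, f(11)=-28802, f(12)=-80792, f(13)=-147854, f(14)=-143582; answer -143582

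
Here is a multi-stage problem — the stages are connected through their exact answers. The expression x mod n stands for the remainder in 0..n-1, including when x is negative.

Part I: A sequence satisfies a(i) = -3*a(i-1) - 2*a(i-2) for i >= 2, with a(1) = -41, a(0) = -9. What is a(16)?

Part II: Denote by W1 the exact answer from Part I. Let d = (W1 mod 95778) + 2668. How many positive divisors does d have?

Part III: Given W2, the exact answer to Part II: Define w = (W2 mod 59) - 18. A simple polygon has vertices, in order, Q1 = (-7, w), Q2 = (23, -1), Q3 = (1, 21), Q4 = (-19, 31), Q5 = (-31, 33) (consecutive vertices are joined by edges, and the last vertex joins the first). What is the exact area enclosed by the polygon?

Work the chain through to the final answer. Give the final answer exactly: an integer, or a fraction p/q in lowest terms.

1121

Part I: a(2) = -3*(-41) - 2*(-9) = 141; iterating: a(2)=141, a(3)=-341, a(4)=741, a(5)=-1541, a(6)=3141, a(7)=-6341, a(8)=12741, a(9)=-25541, a(10)=51141, a(11)=-102341, a(12)=204741, a(13)=-409541, a(14)=819141, a(15)=-1638341, a(16)=3276741; answer 3276741
Part II: W1 = 3276741; d = 22957; 22957 = 11 * 2087; number of divisors = (1+1) * (1+1) = 4; answer 4
Part III: W2 = 4; w = -14; cross terms: (-7*-1 - 23*-14)=329, (23*21 - 1*-1)=484, (1*31 - -19*21)=430, (-19*33 - -31*31)=334, (-31*-14 - -7*33)=665; twice the area = |2242| = 2242; area = 1121; answer 1121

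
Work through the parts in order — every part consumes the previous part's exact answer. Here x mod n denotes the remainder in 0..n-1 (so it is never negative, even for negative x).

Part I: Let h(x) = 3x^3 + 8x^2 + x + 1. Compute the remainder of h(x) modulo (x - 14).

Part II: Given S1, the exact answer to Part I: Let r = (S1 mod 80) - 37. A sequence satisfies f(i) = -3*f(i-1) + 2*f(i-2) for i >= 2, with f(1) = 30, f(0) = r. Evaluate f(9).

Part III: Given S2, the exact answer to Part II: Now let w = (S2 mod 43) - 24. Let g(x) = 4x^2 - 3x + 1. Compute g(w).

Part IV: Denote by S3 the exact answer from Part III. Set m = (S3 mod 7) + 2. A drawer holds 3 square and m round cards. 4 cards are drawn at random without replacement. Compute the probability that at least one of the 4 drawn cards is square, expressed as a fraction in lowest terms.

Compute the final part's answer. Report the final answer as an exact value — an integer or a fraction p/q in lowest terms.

34/35

Part I: remainder = value at the root: 3*(14)^3 + 8*(14)^2 + 1*(14)^1 + 1 = (8232) + (1568) + (14) + (1) = 9815; answer 9815
Part II: S1 = 9815; r = 18; f(2) = -3*(30) + 2*(18) = -54; iterating: f(2)=-54, f(3)=222, f(4)=-774, f(5)=2766, f(6)=-9846, f(7)=35070, f(8)=-124902, f(9)=444846; answer 444846
Part III: S2 = 444846; w = -13; 4*(-13)^2 - 3*(-13)^1 + 1 = (676) + (39) + (1) = 716; answer 716
Part IV: S3 = 716; m = 4; total draws C(7,4) = 35; complement C(4,4) = 1; favorable 35 - 1 = 34; P = 34/35; answer 34/35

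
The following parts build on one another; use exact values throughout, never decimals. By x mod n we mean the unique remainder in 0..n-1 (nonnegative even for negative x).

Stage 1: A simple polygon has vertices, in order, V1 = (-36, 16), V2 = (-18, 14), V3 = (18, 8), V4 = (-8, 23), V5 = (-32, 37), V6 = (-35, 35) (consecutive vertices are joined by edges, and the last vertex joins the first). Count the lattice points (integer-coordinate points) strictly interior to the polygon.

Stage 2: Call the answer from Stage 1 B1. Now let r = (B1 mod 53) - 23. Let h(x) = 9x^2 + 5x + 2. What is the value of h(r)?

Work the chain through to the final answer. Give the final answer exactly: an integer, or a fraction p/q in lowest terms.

Stage 1: cross terms: (-36*14 - -18*16)=-216, (-18*8 - 18*14)=-396, (18*23 - -8*8)=478, (-8*37 - -32*23)=440, (-32*35 - -35*37)=175, (-35*16 - -36*35)=700; twice the area = |1181| = 1181; area = 1181/2; boundary points = 2 + 6 + 1 + 2 + 1 + 1 = 13; strictly interior points = area - boundary/2 + 1 = 585; answer 585
Stage 2: B1 = 585; r = -21; 9*(-21)^2 + 5*(-21)^1 + 2 = (3969) + (-105) + (2) = 3866; answer 3866

3866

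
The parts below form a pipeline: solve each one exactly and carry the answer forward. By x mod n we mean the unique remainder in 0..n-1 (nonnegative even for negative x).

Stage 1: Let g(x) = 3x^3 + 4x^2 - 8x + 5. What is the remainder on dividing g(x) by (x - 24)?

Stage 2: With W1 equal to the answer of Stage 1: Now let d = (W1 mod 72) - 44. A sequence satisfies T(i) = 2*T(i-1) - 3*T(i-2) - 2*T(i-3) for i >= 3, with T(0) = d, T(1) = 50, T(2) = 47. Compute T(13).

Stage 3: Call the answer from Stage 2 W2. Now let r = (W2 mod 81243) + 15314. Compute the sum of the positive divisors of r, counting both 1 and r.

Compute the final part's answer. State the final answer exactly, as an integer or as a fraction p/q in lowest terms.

89136

Stage 1: remainder = value at the root: 3*(24)^3 + 4*(24)^2 - 8*(24)^1 + 5 = (41472) + (2304) + (-192) + (5) = 43589; answer 43589
Stage 2: W1 = 43589; d = -15; T(3) = 2*(47) - 3*(50) - 2*(-15) = -26; iterating: T(3)=-26, T(4)=-293, T(5)=-602, T(6)=-273, T(7)=1846, T(8)=5715, T(9)=6438, T(10)=-7961, T(11)=-46666, T(12)=-82325, T(13)=-8730; answer -8730
Stage 3: W2 = -8730; r = 87827; 87827 = 71 * 1237; sigma = (1 + 71) * (1 + 1237) = 72 * 1238 = 89136; answer 89136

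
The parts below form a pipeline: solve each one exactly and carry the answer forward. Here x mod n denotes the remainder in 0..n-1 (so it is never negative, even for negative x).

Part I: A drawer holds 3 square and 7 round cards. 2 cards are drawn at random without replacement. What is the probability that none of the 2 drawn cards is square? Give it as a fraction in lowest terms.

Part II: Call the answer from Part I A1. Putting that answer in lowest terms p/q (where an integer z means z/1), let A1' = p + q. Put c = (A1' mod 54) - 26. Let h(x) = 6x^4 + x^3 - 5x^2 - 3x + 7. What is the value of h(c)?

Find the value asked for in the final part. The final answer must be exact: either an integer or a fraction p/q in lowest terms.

Part I: total draws C(10,2) = 45; favorable C(7,2) = 21; P = 7/15; answer 7/15
Part II: A1 = 7/15; threaded value p + q = 22; c = -4; 6*(-4)^4 + 1*(-4)^3 - 5*(-4)^2 - 3*(-4)^1 + 7 = (1536) + (-64) + (-80) + (12) + (7) = 1411; answer 1411

1411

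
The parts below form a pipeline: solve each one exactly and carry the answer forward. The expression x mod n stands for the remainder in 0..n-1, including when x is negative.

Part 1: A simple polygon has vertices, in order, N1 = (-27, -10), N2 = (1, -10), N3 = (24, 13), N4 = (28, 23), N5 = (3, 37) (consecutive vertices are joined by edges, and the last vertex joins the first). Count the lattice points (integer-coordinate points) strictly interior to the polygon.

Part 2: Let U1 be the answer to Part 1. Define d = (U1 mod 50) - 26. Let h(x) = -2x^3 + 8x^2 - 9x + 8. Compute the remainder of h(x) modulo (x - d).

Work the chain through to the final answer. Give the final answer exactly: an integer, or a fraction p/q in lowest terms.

Part 1: cross terms: (-27*-10 - 1*-10)=280, (1*13 - 24*-10)=253, (24*23 - 28*13)=188, (28*37 - 3*23)=967, (3*-10 - -27*37)=969; twice the area = |2657| = 2657; area = 2657/2; boundary points = 28 + 23 + 2 + 1 + 1 = 55; strictly interior points = area - boundary/2 + 1 = 1302; answer 1302
Part 2: U1 = 1302; d = -24; remainder = value at the root: -2*(-24)^3 + 8*(-24)^2 - 9*(-24)^1 + 8 = (27648) + (4608) + (216) + (8) = 32480; answer 32480

32480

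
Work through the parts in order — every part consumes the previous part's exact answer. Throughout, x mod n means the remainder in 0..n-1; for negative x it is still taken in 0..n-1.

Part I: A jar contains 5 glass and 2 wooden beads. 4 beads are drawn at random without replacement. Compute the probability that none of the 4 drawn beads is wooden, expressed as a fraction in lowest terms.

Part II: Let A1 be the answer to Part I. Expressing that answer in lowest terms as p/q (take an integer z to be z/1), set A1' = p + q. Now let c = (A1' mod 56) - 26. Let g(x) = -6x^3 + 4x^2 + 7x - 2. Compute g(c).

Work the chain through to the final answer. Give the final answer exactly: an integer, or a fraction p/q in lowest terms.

Part I: total draws C(7,4) = 35; favorable C(5,4) = 5; P = 1/7; answer 1/7
Part II: A1 = 1/7; threaded value p + q = 8; c = -18; -6*(-18)^3 + 4*(-18)^2 + 7*(-18)^1 - 2 = (34992) + (1296) + (-126) + (-2) = 36160; answer 36160

36160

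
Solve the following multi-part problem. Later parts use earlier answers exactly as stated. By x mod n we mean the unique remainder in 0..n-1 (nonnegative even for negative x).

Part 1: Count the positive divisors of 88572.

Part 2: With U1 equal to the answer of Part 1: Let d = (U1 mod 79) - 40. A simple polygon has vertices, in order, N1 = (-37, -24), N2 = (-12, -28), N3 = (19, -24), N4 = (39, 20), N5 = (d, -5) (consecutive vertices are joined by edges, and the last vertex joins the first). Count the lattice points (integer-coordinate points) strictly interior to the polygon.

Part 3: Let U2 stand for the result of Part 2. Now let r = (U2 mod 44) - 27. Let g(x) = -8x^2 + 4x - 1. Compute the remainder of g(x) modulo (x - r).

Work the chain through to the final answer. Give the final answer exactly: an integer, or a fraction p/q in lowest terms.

-841

Part 1: 88572 = 2^2 * 3 * 11^2 * 61; number of divisors = (2+1) * (1+1) * (2+1) * (1+1) = 36; answer 36
Part 2: U1 = 36; d = -4; cross terms: (-37*-28 - -12*-24)=748, (-12*-24 - 19*-28)=820, (19*20 - 39*-24)=1316, (39*-5 - -4*20)=-115, (-4*-24 - -37*-5)=-89; twice the area = |2680| = 2680; area = 1340; boundary points = 1 + 1 + 4 + 1 + 1 = 8; strictly interior points = area - boundary/2 + 1 = 1337; answer 1337
Part 3: U2 = 1337; r = -10; remainder = value at the root: -8*(-10)^2 + 4*(-10)^1 - 1 = (-800) + (-40) + (-1) = -841; answer -841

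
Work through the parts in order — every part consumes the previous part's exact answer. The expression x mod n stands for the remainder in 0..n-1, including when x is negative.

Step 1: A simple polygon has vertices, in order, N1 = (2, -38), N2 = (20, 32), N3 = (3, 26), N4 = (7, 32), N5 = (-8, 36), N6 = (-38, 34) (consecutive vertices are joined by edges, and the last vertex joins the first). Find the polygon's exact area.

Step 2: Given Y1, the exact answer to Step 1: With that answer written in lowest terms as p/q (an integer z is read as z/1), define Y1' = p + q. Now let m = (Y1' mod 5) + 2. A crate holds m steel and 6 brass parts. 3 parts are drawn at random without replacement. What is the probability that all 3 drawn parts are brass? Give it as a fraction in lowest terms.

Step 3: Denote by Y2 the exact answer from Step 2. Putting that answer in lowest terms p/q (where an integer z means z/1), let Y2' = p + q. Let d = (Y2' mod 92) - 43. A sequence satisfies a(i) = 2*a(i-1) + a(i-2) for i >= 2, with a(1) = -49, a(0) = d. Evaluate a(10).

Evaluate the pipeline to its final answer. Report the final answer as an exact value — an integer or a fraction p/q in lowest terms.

Step 1: cross terms: (2*32 - 20*-38)=824, (20*26 - 3*32)=424, (3*32 - 7*26)=-86, (7*36 - -8*32)=508, (-8*34 - -38*36)=1096, (-38*-38 - 2*34)=1376; twice the area = |4142| = 4142; area = 2071; answer 2071
Step 2: Y1 = 2071; threaded value p + q = 2072; m = 4; total draws C(10,3) = 120; favorable C(6,3) = 20; P = 1/6; answer 1/6
Step 3: Y2 = 1/6; threaded value p + q = 7; d = -36; a(2) = 2*(-49) + 1*(-36) = -134; iterating: a(2)=-134, a(3)=-317, a(4)=-768, a(5)=-1853, a(6)=-4474, a(7)=-10801, a(8)=-26076, a(9)=-62953, a(10)=-151982; answer -151982

-151982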